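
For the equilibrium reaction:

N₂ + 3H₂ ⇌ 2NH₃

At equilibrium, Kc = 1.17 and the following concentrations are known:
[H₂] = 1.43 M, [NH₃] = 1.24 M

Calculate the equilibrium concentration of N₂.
[N₂] = 0.4494 M

Kc = ([NH₃]^2) / ([N₂] × [H₂]^3) = 1.17
[N₂]^1 = (product terms)/(Kc · other reactant terms) = 1.5376 / (1.17 · 2.9242) = 0.44942
[N₂] = 0.4494 M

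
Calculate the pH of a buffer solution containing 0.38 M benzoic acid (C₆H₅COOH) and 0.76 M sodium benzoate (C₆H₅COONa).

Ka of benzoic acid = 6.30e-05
pH = 4.50

pKa = -log(6.30e-05) = 4.20. pH = pKa + log([A⁻]/[HA]) = 4.20 + log(0.76/0.38)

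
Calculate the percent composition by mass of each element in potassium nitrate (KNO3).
K: 38.67%, N: 13.86%, O: 47.47%

Molar mass of KNO3 = 101.11 g/mol
% K = (1 × 39.1) / 101.11 × 100% = 39.1 / 101.11 × 100% = 38.67%
% N = (1 × 14.01) / 101.11 × 100% = 14.01 / 101.11 × 100% = 13.86%
% O = (3 × 16.0) / 101.11 × 100% = 48 / 101.11 × 100% = 47.47%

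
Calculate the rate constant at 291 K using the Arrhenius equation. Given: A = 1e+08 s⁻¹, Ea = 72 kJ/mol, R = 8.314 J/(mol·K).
1.19e-05 s⁻¹

k = A·exp(-Ea/(R·T)) = 1e+08·exp(-72000/(8.314·291)) = 1e+08·exp(-29.7598) = 1e+08·1.1899e-13 = 1.19e-05 s⁻¹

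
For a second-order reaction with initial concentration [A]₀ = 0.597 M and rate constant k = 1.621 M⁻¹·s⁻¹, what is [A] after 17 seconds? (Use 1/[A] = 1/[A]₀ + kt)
0.0342 M

1/[A] = 1/[A]₀ + k·t = 1/0.597 + (1.621)·(17) = 1.6750 + 27.5570 = 29.2320
[A] = 1/29.2320 = 0.0342 M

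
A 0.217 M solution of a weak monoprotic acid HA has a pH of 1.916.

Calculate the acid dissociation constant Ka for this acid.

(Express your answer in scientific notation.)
K_a = 7.19e-04

[H⁺] = 10^(−pH) = 10^(−1.916) = 1.213e-02 M. For HA ⇌ H⁺ + A⁻, Ka = x²/(C − x) = (1.213e-02)²/(0.217 − 1.213e-02) = 7.19e-04.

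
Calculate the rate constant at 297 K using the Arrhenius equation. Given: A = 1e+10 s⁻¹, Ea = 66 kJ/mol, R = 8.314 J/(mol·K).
2.47e-02 s⁻¹

k = A·exp(-Ea/(R·T)) = 1e+10·exp(-66000/(8.314·297)) = 1e+10·exp(-26.7287) = 1e+10·2.4654e-12 = 2.47e-02 s⁻¹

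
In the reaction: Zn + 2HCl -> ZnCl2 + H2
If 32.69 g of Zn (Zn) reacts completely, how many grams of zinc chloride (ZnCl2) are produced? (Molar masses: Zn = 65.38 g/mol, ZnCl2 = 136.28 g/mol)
Moles of Zn = 32.69 g ÷ 65.38 g/mol = 0.5 mol
Mole ratio: 1 mol ZnCl2 / 1 mol Zn
Moles of ZnCl2 = 0.5 × (1/1) = 0.5 mol
Mass of ZnCl2 = 0.5 mol × 136.28 g/mol = 68.14 g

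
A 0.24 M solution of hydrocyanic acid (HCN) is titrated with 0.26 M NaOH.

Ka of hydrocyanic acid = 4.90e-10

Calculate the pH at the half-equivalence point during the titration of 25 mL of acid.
pH = pKa = 9.31

At the half-equivalence point, [HA] = [A⁻], so by Henderson–Hasselbalch pH = pKa + log(1) = pKa.
pKa = −log(4.90e-10) = 9.31.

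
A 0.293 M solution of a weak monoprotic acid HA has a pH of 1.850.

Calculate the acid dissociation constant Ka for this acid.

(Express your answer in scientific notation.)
K_a = 7.15e-04

[H⁺] = 10^(−pH) = 10^(−1.850) = 1.413e-02 M. For HA ⇌ H⁺ + A⁻, Ka = x²/(C − x) = (1.413e-02)²/(0.293 − 1.413e-02) = 7.15e-04.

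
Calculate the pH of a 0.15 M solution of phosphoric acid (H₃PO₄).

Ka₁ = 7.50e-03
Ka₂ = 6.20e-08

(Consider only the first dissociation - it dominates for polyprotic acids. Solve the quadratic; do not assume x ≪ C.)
pH = 1.52

x² + Ka₁·x − Ka₁·C = 0 with Ka₁ = 7.50e-03, C = 0.15.
x = (−Ka₁ + √(Ka₁² + 4·Ka₁·C))/2 = 3.0000e-02 M, so pH = 1.52.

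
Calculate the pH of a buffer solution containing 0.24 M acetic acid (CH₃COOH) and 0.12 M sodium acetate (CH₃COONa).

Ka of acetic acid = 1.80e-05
pH = 4.44

pKa = -log(1.80e-05) = 4.74. pH = pKa + log([A⁻]/[HA]) = 4.74 + log(0.12/0.24)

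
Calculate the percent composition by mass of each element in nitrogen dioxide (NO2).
N: 30.45%, O: 69.55%

Molar mass of NO2 = 46.01 g/mol
% N = (1 × 14.01) / 46.01 × 100% = 14.01 / 46.01 × 100% = 30.45%
% O = (2 × 16.0) / 46.01 × 100% = 32 / 46.01 × 100% = 69.55%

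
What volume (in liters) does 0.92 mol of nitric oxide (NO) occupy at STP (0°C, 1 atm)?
At STP, 1 mol of gas occupies 22.4 L
Volume = 0.92 mol × 22.4 L/mol = 20.61 L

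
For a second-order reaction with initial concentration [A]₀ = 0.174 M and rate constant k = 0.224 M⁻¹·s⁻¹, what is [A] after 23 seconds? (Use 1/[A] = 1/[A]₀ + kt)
0.0918 M

1/[A] = 1/[A]₀ + k·t = 1/0.174 + (0.224)·(23) = 5.7471 + 5.1520 = 10.8991
[A] = 1/10.8991 = 0.0918 M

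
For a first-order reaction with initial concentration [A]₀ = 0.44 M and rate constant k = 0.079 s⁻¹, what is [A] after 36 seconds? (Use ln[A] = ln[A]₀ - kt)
0.0256 M

ln[A] = ln[A]₀ - k·t = ln(0.44) - (0.079)·(36) = -0.8210 - 2.8440 = -3.6650
[A] = e^(-3.6650) = 0.0256 M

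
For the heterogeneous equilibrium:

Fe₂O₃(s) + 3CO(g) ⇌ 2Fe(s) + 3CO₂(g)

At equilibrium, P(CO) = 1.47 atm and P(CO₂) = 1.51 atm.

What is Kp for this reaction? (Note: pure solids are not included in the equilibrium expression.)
K_p = 1.084

Solids (Fe₂O₃, Fe) are excluded.
Kp = P(CO₂)³/P(CO)³ = (1.51)³/(1.47)³ = 3.443/3.177 = 1.084.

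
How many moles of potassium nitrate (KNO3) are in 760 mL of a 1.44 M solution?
Moles = Molarity × Volume (L)
Moles = 1.44 M × 0.76 L = 1.094 mol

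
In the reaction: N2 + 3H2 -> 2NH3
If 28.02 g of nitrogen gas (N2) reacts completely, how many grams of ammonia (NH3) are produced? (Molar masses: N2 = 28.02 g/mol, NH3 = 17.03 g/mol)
Moles of N2 = 28.02 g ÷ 28.02 g/mol = 1 mol
Mole ratio: 2 mol NH3 / 1 mol N2
Moles of NH3 = 1 × (2/1) = 2 mol
Mass of NH3 = 2 mol × 17.03 g/mol = 34.06 g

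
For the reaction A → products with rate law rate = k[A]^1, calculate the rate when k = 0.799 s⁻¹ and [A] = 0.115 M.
0.09189 M/s

rate = k·[A]^1 = 0.799·(0.115)^1 = 0.799·0.115 = 0.09189 M/s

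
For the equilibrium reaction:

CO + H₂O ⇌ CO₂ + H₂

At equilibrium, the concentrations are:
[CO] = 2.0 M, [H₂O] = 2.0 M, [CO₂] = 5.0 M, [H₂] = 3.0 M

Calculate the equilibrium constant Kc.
K_c = 3.7500

Kc = ([CO₂] × [H₂]) / ([CO] × [H₂O])
   = ((5.0)·(3.0)) / ((2.0)·(2.0))
   = 15 / 4 = 3.7500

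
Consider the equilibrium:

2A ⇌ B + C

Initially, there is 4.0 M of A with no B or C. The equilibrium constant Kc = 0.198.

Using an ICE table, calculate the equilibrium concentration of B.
[B] = 0.942 M

ICE: [A] = 4.0 − 2x, [B] = [C] = x.
Kc = x²/(4.0 − 2x)² = 0.198 ⇒ √Kc = x/(4.0 − 2x).
x = √0.198·4.0/(1 + 2√0.198) = 0.44497·4.0/1.8899 = 0.94177.
[B] = x = 0.942 M.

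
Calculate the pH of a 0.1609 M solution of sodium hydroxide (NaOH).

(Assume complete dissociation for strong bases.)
pH = 13.21

[OH⁻] = 0.1609 M for strong base. pOH = -log[OH⁻] = 0.79, pH = 14 - pOH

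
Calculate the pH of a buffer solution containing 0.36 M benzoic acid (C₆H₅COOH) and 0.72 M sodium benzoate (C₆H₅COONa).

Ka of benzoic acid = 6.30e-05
pH = 4.50

pKa = -log(6.30e-05) = 4.20. pH = pKa + log([A⁻]/[HA]) = 4.20 + log(0.72/0.36)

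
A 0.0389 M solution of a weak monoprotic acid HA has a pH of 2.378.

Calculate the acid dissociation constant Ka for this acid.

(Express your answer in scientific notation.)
K_a = 5.05e-04

[H⁺] = 10^(−pH) = 10^(−2.378) = 4.188e-03 M. For HA ⇌ H⁺ + A⁻, Ka = x²/(C − x) = (4.188e-03)²/(0.0389 − 4.188e-03) = 5.05e-04.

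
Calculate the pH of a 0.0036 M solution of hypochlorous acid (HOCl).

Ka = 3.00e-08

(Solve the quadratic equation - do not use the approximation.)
pH = 4.98

x² + Ka×x - Ka×C = 0. Using quadratic formula: [H⁺] = 1.0377e-05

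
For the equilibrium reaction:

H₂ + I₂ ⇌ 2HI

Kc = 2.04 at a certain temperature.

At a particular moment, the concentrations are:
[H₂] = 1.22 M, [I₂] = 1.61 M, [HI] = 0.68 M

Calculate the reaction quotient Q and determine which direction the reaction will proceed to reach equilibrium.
Q = 0.235, Q < K, reaction proceeds forward (toward products)

Q = ([HI]^2) / ([H₂] × [I₂])
  = ((0.68)^2) / ((1.22)·(1.61)) = 0.4624/1.9642 = 0.2354
Since Q = 0.2354 < Kc = 2.04, the reaction proceeds forward (toward products) to reach equilibrium.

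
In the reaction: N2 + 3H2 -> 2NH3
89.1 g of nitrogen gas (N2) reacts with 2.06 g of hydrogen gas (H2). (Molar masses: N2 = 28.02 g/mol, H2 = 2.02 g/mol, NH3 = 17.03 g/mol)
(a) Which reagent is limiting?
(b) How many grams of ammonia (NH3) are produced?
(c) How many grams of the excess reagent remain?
(a) H2, (b) 11.58 g, (c) 79.58 g

Moles of N2 = 89.1 g ÷ 28.02 g/mol = 3.17987 mol
Moles of H2 = 2.06 g ÷ 2.02 g/mol = 1.0198 mol
Moles ÷ coefficient: N2: 3.17987/1 = 3.18, H2: 1.0198/3 = 0.3399
(a) H2 has the smaller value, so H2 is the limiting reagent.
(b) Moles of NH3 = 1.0198 mol H2 × (2/3) = 0.679868 mol; mass = 0.679868 mol × 17.03 g/mol = 11.58 g
(c) N2 consumed = 1.0198 × (1/3) = 0.339934 mol; remaining = 3.17987 − 0.339934 = 2.83994 mol; mass = 2.83994 mol × 28.02 g/mol = 79.58 g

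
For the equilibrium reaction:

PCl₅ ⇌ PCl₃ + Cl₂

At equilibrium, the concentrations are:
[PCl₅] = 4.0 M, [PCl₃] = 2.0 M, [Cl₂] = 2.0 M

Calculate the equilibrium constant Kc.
K_c = 1.0000

Kc = ([PCl₃] × [Cl₂]) / ([PCl₅])
   = ((2.0)·(2.0)) / ((4.0))
   = 4 / 4 = 1.0000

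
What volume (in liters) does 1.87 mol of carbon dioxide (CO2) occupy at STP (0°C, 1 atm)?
At STP, 1 mol of gas occupies 22.4 L
Volume = 1.87 mol × 22.4 L/mol = 41.89 L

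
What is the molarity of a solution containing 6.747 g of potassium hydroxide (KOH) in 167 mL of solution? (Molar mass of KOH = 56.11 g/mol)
Moles of KOH = 6.747 g ÷ 56.11 g/mol = 0.120246 mol
Volume = 167 mL = 0.167 L
Molarity = 0.120246 mol ÷ 0.167 L = 0.72 M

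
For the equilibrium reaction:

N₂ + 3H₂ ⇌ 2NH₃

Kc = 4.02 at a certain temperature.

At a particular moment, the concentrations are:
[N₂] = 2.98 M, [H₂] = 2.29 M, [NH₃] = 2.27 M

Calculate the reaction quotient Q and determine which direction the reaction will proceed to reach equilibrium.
Q = 0.144, Q < K, reaction proceeds forward (toward products)

Q = ([NH₃]^2) / ([N₂] × [H₂]^3)
  = ((2.27)^2) / ((2.98)·(2.29)^3) = 5.1529/35.787 = 0.144
Since Q = 0.144 < Kc = 4.02, the reaction proceeds forward (toward products) to reach equilibrium.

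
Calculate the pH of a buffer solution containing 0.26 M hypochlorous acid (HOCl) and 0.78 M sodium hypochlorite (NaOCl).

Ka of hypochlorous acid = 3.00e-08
pH = 8.00

pKa = -log(3.00e-08) = 7.52. pH = pKa + log([A⁻]/[HA]) = 7.52 + log(0.78/0.26)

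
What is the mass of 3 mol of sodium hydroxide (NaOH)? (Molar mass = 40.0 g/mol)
Mass = 3 mol × 40.0 g/mol = 120 g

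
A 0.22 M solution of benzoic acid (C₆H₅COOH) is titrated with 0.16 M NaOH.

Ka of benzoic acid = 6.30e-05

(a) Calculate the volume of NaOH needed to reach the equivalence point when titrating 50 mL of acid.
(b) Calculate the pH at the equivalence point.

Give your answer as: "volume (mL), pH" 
V = 68.7 mL, pH = 8.58

(a) At equivalence: moles acid = moles base.
moles acid = 0.22 × 0.05 = 0.011 mol; V_NaOH = 0.011/0.16 = 0.06875 L = 68.7 mL.
(b) At equivalence, all acid → conjugate base A⁻ at [A⁻] = 0.011/0.1187 = 0.09263 M.
Kb = Kw/Ka = 1.0e-14/6.30e-05 = 1.587e-10; [OH⁻] = √(Kb·[A⁻]) = 3.835e-06; pOH = 5.42; pH = 14 − pOH = 8.58.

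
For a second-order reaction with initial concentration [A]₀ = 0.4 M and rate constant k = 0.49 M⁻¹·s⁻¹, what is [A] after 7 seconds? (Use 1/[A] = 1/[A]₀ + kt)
0.1686 M

1/[A] = 1/[A]₀ + k·t = 1/0.4 + (0.49)·(7) = 2.5000 + 3.4300 = 5.9300
[A] = 1/5.9300 = 0.1686 M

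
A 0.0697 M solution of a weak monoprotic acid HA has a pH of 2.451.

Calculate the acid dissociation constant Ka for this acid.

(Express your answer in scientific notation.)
K_a = 1.89e-04

[H⁺] = 10^(−pH) = 10^(−2.451) = 3.540e-03 M. For HA ⇌ H⁺ + A⁻, Ka = x²/(C − x) = (3.540e-03)²/(0.0697 − 3.540e-03) = 1.89e-04.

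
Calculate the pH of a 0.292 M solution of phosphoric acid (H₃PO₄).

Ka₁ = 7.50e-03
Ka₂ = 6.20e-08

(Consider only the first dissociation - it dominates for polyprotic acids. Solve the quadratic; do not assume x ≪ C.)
pH = 1.36

x² + Ka₁·x − Ka₁·C = 0 with Ka₁ = 7.50e-03, C = 0.292.
x = (−Ka₁ + √(Ka₁² + 4·Ka₁·C))/2 = 4.3197e-02 M, so pH = 1.36.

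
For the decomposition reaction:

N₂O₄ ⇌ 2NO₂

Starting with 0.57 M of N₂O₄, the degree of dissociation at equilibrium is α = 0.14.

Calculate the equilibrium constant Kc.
K_c = 0.0520

x = α·[A]₀ = 0.14 × 0.57 = 0.0798 M dissociated.
At eq: [N₂O₄] = 0.57 − 0.0798 = 0.4902 M; [NO₂] = 2x = 0.1596 M.
Kc = [NO₂]²/[N₂O₄] = (0.1596)²/0.4902 = 0.05196.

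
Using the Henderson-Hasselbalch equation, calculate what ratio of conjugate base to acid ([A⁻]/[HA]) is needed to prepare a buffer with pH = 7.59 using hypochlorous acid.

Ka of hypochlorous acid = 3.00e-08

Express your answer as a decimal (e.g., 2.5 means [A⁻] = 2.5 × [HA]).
[A⁻]/[HA] = 1.167

pKa = −log(3.00e-08) = 7.5229. pH = pKa + log([A⁻]/[HA]). 7.59 = 7.5229 + log(ratio). log(ratio) = 7.59 − 7.5229 = 0.0671. ratio = 10^(0.0671) = 1.167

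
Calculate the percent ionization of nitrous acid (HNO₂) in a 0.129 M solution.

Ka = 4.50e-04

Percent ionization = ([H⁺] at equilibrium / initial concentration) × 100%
Percent ionization = 5.73%

Let x = [H⁺]. Ka = x²/(C - x) ⇒ x² + (4.50e-04)x - (4.50e-04)(0.129) = 0. x = 7.3974e-03. Percent = (7.3974e-03/0.129) × 100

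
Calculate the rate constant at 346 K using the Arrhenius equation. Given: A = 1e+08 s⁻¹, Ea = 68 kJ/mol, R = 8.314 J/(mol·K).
5.42e-03 s⁻¹

k = A·exp(-Ea/(R·T)) = 1e+08·exp(-68000/(8.314·346)) = 1e+08·exp(-23.6387) = 1e+08·5.4183e-11 = 5.42e-03 s⁻¹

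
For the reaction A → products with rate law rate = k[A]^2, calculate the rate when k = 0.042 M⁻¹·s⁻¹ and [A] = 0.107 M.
0.0004809 M/s

rate = k·[A]^2 = 0.042·(0.107)^2 = 0.042·0.011449 = 0.0004809 M/s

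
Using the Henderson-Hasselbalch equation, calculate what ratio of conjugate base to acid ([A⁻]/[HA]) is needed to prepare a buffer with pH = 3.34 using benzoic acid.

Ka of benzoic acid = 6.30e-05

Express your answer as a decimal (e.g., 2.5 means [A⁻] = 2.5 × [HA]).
[A⁻]/[HA] = 0.138

pKa = −log(6.30e-05) = 4.2007. pH = pKa + log([A⁻]/[HA]). 3.34 = 4.2007 + log(ratio). log(ratio) = 3.34 − 4.2007 = -0.8607. ratio = 10^(-0.8607) = 0.138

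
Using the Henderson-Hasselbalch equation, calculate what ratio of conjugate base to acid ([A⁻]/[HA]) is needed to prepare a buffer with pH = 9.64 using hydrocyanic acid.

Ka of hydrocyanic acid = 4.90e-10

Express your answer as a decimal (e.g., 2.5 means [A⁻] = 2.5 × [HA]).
[A⁻]/[HA] = 2.139

pKa = −log(4.90e-10) = 9.3098. pH = pKa + log([A⁻]/[HA]). 9.64 = 9.3098 + log(ratio). log(ratio) = 9.64 − 9.3098 = 0.3302. ratio = 10^(0.3302) = 2.139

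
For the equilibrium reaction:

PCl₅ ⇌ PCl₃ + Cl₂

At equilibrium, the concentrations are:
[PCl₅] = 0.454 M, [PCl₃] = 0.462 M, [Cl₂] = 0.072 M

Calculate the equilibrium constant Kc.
K_c = 0.0733

Kc = ([PCl₃] × [Cl₂]) / ([PCl₅])
   = ((0.462)·(0.072)) / ((0.454))
   = 0.033264 / 0.454 = 0.0733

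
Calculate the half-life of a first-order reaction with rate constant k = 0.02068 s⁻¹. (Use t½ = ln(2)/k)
33.52 s

t½ = ln(2)/k = 0.6931/0.02068 = 33.52 s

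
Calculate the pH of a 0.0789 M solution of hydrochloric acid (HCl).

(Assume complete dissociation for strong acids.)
pH = 1.10

[H⁺] = 0.0789 M for strong acid. pH = -log[H⁺] = -log(0.0789)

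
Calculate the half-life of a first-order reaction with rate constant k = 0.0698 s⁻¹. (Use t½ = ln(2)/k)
9.93 s

t½ = ln(2)/k = 0.6931/0.0698 = 9.93 s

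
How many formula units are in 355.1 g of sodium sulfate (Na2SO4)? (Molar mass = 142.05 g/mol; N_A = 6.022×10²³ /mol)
Moles = 355.1 g ÷ 142.05 g/mol = 2.49982 mol
Formula units = 2.49982 mol × 6.022×10²³ /mol = 1.505e+24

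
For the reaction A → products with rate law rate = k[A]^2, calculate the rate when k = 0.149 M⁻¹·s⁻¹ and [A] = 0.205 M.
0.006262 M/s

rate = k·[A]^2 = 0.149·(0.205)^2 = 0.149·0.042025 = 0.006262 M/s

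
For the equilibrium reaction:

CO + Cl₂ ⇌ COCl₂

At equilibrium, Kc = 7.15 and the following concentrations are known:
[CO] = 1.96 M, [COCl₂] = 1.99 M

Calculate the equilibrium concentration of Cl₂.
[Cl₂] = 0.1420 M

Kc = ([COCl₂]) / ([CO] × [Cl₂]) = 7.15
[Cl₂]^1 = (product terms)/(Kc · other reactant terms) = 1.99 / (7.15 · 1.96) = 0.142
[Cl₂] = 0.1420 M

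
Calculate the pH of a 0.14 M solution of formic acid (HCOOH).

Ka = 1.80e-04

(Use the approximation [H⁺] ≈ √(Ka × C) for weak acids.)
pH = 2.30

[H⁺] = √(Ka × C) = √(1.80e-04 × 0.14) = 5.0200e-03. pH = -log(5.0200e-03)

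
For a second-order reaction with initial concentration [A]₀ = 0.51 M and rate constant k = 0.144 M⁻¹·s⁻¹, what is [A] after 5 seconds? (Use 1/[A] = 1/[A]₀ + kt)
0.3730 M

1/[A] = 1/[A]₀ + k·t = 1/0.51 + (0.144)·(5) = 1.9608 + 0.7200 = 2.6808
[A] = 1/2.6808 = 0.3730 M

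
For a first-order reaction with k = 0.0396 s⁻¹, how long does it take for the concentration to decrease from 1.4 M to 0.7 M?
17.50 s

From ln[A] = ln[A]₀ - k·t: t = ln([A]₀/[A])/k = ln(1.4/0.7)/0.0396 = ln(2.0000)/0.0396 = 0.6931/0.0396 = 17.50 s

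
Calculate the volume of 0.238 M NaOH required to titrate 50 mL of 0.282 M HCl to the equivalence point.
V_{base} = 59.2 mL

At equivalence: moles acid = moles base.
moles HCl = 0.282 M × 0.05 L = 0.0141 mol
V_NaOH = 0.0141 mol ÷ 0.238 M = 0.05924 L = 59.2 mL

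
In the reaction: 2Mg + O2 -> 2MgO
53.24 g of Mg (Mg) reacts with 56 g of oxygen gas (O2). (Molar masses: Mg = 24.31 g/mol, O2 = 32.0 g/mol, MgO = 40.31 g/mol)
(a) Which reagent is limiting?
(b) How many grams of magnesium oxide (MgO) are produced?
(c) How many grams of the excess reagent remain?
(a) Mg, (b) 88.28 g, (c) 20.96 g

Moles of Mg = 53.24 g ÷ 24.31 g/mol = 2.19005 mol
Moles of O2 = 56 g ÷ 32.0 g/mol = 1.75 mol
Moles ÷ coefficient: Mg: 2.19005/2 = 1.095, O2: 1.75/1 = 1.75
(a) Mg has the smaller value, so Mg is the limiting reagent.
(b) Moles of MgO = 2.19005 mol Mg × (2/2) = 2.19005 mol; mass = 2.19005 mol × 40.31 g/mol = 88.28 g
(c) O2 consumed = 2.19005 × (1/2) = 1.09502 mol; remaining = 1.75 − 1.09502 = 0.654977 mol; mass = 0.654977 mol × 32.0 g/mol = 20.96 g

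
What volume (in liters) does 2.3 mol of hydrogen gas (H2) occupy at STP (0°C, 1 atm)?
At STP, 1 mol of gas occupies 22.4 L
Volume = 2.3 mol × 22.4 L/mol = 51.52 L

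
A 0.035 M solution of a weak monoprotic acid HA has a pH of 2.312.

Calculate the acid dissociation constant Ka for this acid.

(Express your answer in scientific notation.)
K_a = 7.89e-04

[H⁺] = 10^(−pH) = 10^(−2.312) = 4.875e-03 M. For HA ⇌ H⁺ + A⁻, Ka = x²/(C − x) = (4.875e-03)²/(0.035 − 4.875e-03) = 7.89e-04.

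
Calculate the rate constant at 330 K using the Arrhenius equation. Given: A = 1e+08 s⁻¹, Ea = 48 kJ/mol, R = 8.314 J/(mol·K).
2.52e+00 s⁻¹

k = A·exp(-Ea/(R·T)) = 1e+08·exp(-48000/(8.314·330)) = 1e+08·exp(-17.4951) = 1e+08·2.5232e-08 = 2.52e+00 s⁻¹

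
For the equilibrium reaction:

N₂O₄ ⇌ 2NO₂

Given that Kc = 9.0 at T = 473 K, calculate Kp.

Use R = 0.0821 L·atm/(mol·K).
K_p = 349.4997

Δn = (moles gaseous products) − (moles gaseous reactants) = 1
T = 473 K; RT = 0.0821 × 473 = 38.8333
Kp = Kc·(RT)^Δn = 9.0 × (38.8333)^1 = 9.0 × 38.8333 = 349.4997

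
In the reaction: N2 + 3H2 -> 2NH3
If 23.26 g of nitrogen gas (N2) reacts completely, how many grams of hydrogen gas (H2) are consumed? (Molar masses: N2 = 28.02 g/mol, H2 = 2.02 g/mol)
Moles of N2 = 23.26 g ÷ 28.02 g/mol = 0.830121 mol
Mole ratio: 3 mol H2 / 1 mol N2
Moles of H2 = 0.830121 × (3/1) = 2.49036 mol
Mass of H2 = 2.49036 mol × 2.02 g/mol = 5.031 g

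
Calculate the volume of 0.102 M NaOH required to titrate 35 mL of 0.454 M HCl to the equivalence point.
V_{base} = 155.8 mL

At equivalence: moles acid = moles base.
moles HCl = 0.454 M × 0.035 L = 0.01589 mol
V_NaOH = 0.01589 mol ÷ 0.102 M = 0.1558 L = 155.8 mL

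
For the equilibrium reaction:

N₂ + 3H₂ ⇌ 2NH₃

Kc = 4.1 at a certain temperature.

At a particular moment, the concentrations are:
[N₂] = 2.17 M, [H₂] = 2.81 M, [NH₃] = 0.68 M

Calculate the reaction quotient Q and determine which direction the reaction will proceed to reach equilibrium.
Q = 0.010, Q < K, reaction proceeds forward (toward products)

Q = ([NH₃]^2) / ([N₂] × [H₂]^3)
  = ((0.68)^2) / ((2.17)·(2.81)^3) = 0.4624/48.148 = 0.009604
Since Q = 0.009604 < Kc = 4.1, the reaction proceeds forward (toward products) to reach equilibrium.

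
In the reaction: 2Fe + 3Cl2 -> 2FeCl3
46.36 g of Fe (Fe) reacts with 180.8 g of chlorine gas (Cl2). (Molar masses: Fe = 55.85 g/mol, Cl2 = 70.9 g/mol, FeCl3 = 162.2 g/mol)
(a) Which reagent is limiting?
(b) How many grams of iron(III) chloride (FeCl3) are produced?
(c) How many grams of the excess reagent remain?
(a) Fe, (b) 134.6 g, (c) 92.52 g

Moles of Fe = 46.36 g ÷ 55.85 g/mol = 0.830081 mol
Moles of Cl2 = 180.8 g ÷ 70.9 g/mol = 2.55007 mol
Moles ÷ coefficient: Fe: 0.830081/2 = 0.415, Cl2: 2.55007/3 = 0.85
(a) Fe has the smaller value, so Fe is the limiting reagent.
(b) Moles of FeCl3 = 0.830081 mol Fe × (2/2) = 0.830081 mol; mass = 0.830081 mol × 162.2 g/mol = 134.6 g
(c) Cl2 consumed = 0.830081 × (3/2) = 1.24512 mol; remaining = 2.55007 − 1.24512 = 1.30495 mol; mass = 1.30495 mol × 70.9 g/mol = 92.52 g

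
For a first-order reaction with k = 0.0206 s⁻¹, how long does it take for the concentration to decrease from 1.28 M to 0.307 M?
69.31 s

From ln[A] = ln[A]₀ - k·t: t = ln([A]₀/[A])/k = ln(1.28/0.307)/0.0206 = ln(4.1694)/0.0206 = 1.4278/0.0206 = 69.31 s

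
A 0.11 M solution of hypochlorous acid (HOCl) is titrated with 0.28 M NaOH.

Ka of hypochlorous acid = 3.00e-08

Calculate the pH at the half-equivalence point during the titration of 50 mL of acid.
pH = pKa = 7.52

At the half-equivalence point, [HA] = [A⁻], so by Henderson–Hasselbalch pH = pKa + log(1) = pKa.
pKa = −log(3.00e-08) = 7.52.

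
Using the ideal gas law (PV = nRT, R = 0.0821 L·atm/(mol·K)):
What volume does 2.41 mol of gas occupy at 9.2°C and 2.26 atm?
T = 9.2°C + 273.15 = 282.35 K
V = nRT/P = (2.41 × 0.0821 × 282.35) / 2.26
V = 24.72 L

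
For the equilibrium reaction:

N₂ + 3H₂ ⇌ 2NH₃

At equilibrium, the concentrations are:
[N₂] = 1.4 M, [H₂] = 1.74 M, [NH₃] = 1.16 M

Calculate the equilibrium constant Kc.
K_c = 0.1824

Kc = ([NH₃]^2) / ([N₂] × [H₂]^3)
   = ((1.16)^2) / ((1.4)·(1.74)^3)
   = 1.3456 / 7.3752 = 0.1824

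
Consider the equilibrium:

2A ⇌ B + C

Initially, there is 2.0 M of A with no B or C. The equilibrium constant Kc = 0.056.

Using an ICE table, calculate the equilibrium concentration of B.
[B] = 0.321 M

ICE: [A] = 2.0 − 2x, [B] = [C] = x.
Kc = x²/(2.0 − 2x)² = 0.056 ⇒ √Kc = x/(2.0 − 2x).
x = √0.056·2.0/(1 + 2√0.056) = 0.23664·2.0/1.4733 = 0.32125.
[B] = x = 0.321 M.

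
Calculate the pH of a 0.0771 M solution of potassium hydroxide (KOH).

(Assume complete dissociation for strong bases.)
pH = 12.89

[OH⁻] = 0.0771 M for strong base. pOH = -log[OH⁻] = 1.11, pH = 14 - pOH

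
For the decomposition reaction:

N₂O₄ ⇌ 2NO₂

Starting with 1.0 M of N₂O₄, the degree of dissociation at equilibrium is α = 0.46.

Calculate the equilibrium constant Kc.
K_c = 1.5674

x = α·[A]₀ = 0.46 × 1.0 = 0.46 M dissociated.
At eq: [N₂O₄] = 1.0 − 0.46 = 0.54 M; [NO₂] = 2x = 0.92 M.
Kc = [NO₂]²/[N₂O₄] = (0.92)²/0.54 = 1.567.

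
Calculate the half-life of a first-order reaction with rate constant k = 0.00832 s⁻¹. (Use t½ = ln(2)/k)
83.31 s

t½ = ln(2)/k = 0.6931/0.00832 = 83.31 s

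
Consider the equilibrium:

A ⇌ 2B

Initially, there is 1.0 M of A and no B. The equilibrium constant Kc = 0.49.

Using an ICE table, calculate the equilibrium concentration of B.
[B] = 0.588 M

ICE: [A] = 1.0 − x, [B] = 2x.
Kc = (2x)²/(1.0 − x) = 0.49 ⇒ 4x² + 0.49x − 0.49 = 0.
x = (−0.49 + √(0.49² + 4·4·0.49))/(2·4) = (−0.49 + √8.0801)/8 = 0.29407.
[B] = 2x = 0.588 M.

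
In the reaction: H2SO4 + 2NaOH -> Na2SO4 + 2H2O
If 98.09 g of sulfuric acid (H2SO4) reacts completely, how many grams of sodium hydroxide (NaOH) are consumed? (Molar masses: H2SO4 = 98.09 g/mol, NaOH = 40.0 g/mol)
Moles of H2SO4 = 98.09 g ÷ 98.09 g/mol = 1 mol
Mole ratio: 2 mol NaOH / 1 mol H2SO4
Moles of NaOH = 1 × (2/1) = 2 mol
Mass of NaOH = 2 mol × 40.0 g/mol = 80 g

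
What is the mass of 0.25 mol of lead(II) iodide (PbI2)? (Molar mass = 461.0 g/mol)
Mass = 0.25 mol × 461.0 g/mol = 115.2 g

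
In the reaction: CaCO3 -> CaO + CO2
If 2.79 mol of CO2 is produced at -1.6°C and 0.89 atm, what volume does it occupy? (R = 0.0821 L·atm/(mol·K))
T = -1.6°C + 273.15 = 271.55 K
V = nRT/P = (2.79 × 0.0821 × 271.55) / 0.89
V = 69.89 L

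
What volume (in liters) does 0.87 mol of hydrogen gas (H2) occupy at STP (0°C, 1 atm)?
At STP, 1 mol of gas occupies 22.4 L
Volume = 0.87 mol × 22.4 L/mol = 19.49 L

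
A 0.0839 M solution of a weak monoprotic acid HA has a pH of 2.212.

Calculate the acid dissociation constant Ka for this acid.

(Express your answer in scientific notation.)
K_a = 4.84e-04

[H⁺] = 10^(−pH) = 10^(−2.212) = 6.138e-03 M. For HA ⇌ H⁺ + A⁻, Ka = x²/(C − x) = (6.138e-03)²/(0.0839 − 6.138e-03) = 4.84e-04.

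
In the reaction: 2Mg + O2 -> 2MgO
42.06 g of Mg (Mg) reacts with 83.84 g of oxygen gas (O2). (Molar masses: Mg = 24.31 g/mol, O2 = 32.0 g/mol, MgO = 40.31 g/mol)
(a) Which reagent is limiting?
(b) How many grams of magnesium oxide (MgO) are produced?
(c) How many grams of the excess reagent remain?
(a) Mg, (b) 69.74 g, (c) 56.16 g

Moles of Mg = 42.06 g ÷ 24.31 g/mol = 1.73015 mol
Moles of O2 = 83.84 g ÷ 32.0 g/mol = 2.62 mol
Moles ÷ coefficient: Mg: 1.73015/2 = 0.8651, O2: 2.62/1 = 2.62
(a) Mg has the smaller value, so Mg is the limiting reagent.
(b) Moles of MgO = 1.73015 mol Mg × (2/2) = 1.73015 mol; mass = 1.73015 mol × 40.31 g/mol = 69.74 g
(c) O2 consumed = 1.73015 × (1/2) = 0.865076 mol; remaining = 2.62 − 0.865076 = 1.75492 mol; mass = 1.75492 mol × 32.0 g/mol = 56.16 g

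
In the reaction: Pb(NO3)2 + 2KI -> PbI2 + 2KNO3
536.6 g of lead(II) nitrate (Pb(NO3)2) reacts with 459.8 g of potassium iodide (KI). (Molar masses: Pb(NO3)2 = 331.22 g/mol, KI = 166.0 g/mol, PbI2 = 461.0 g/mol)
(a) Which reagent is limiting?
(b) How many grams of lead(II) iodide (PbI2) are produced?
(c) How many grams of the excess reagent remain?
(a) KI, (b) 638.5 g, (c) 77.88 g

Moles of Pb(NO3)2 = 536.6 g ÷ 331.22 g/mol = 1.62007 mol
Moles of KI = 459.8 g ÷ 166.0 g/mol = 2.76988 mol
Moles ÷ coefficient: Pb(NO3)2: 1.62007/1 = 1.62, KI: 2.76988/2 = 1.385
(a) KI has the smaller value, so KI is the limiting reagent.
(b) Moles of PbI2 = 2.76988 mol KI × (1/2) = 1.38494 mol; mass = 1.38494 mol × 461.0 g/mol = 638.5 g
(c) Pb(NO3)2 consumed = 2.76988 × (1/2) = 1.38494 mol; remaining = 1.62007 − 1.38494 = 0.235131 mol; mass = 0.235131 mol × 331.22 g/mol = 77.88 g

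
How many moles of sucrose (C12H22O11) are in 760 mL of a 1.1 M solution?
Moles = Molarity × Volume (L)
Moles = 1.1 M × 0.76 L = 0.836 mol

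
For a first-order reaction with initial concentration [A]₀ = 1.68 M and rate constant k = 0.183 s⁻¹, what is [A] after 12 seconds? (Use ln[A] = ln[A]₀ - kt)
0.1869 M

ln[A] = ln[A]₀ - k·t = ln(1.68) - (0.183)·(12) = 0.5188 - 2.1960 = -1.6772
[A] = e^(-1.6772) = 0.1869 M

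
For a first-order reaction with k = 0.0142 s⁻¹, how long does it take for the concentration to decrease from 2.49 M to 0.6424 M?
95.41 s

From ln[A] = ln[A]₀ - k·t: t = ln([A]₀/[A])/k = ln(2.49/0.6424)/0.0142 = ln(3.8761)/0.0142 = 1.3548/0.0142 = 95.41 s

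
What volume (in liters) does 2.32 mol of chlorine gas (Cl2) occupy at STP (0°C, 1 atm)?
At STP, 1 mol of gas occupies 22.4 L
Volume = 2.32 mol × 22.4 L/mol = 51.97 L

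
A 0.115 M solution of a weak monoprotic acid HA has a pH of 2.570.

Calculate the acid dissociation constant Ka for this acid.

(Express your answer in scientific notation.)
K_a = 6.45e-05

[H⁺] = 10^(−pH) = 10^(−2.570) = 2.692e-03 M. For HA ⇌ H⁺ + A⁻, Ka = x²/(C − x) = (2.692e-03)²/(0.115 − 2.692e-03) = 6.45e-05.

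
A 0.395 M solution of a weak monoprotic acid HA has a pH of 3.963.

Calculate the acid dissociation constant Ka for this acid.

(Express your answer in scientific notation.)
K_a = 3.00e-08

[H⁺] = 10^(−pH) = 10^(−3.963) = 1.089e-04 M. For HA ⇌ H⁺ + A⁻, Ka = x²/(C − x) = (1.089e-04)²/(0.395 − 1.089e-04) = 3.00e-08.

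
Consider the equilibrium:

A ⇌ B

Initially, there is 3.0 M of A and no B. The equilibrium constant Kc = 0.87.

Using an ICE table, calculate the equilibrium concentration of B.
[B] = 1.396 M

ICE: [A] = 3.0 − x, [B] = x.
Kc = x/(3.0 − x) = 0.87 ⇒ x = 0.87·3.0/(1 + 0.87) = 2.61/1.87 = 1.396.
[B] = x = 1.396 M.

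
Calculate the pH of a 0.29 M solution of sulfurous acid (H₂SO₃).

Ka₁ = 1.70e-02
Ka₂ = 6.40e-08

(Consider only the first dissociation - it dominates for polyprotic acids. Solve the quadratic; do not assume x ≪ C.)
pH = 1.21

x² + Ka₁·x − Ka₁·C = 0 with Ka₁ = 1.70e-02, C = 0.29.
x = (−Ka₁ + √(Ka₁² + 4·Ka₁·C))/2 = 6.2227e-02 M, so pH = 1.21.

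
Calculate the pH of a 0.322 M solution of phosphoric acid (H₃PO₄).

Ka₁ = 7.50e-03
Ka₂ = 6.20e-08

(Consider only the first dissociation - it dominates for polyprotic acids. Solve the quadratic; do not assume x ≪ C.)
pH = 1.34

x² + Ka₁·x − Ka₁·C = 0 with Ka₁ = 7.50e-03, C = 0.322.
x = (−Ka₁ + √(Ka₁² + 4·Ka₁·C))/2 = 4.5536e-02 M, so pH = 1.34.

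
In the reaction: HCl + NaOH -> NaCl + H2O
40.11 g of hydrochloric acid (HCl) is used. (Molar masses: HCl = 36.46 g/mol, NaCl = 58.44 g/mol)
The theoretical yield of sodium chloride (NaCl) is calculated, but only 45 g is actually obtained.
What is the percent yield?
Moles of HCl = 40.11 g ÷ 36.46 g/mol = 1.10011 mol
Mole ratio: 1 mol NaCl / 1 mol HCl
Moles of NaCl = 1.10011 × (1/1) = 1.10011 mol
Theoretical yield = 1.10011 mol × 58.44 g/mol = 64.29 g
Actual yield = 45 g
Percent yield = (45 / 64.29) × 100% = 70.0%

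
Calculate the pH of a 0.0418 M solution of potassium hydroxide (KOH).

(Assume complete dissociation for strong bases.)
pH = 12.62

[OH⁻] = 0.0418 M for strong base. pOH = -log[OH⁻] = 1.38, pH = 14 - pOH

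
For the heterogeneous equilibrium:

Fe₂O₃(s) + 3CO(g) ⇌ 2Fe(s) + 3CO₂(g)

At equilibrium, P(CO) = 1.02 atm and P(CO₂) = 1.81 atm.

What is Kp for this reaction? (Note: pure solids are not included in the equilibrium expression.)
K_p = 5.588

Solids (Fe₂O₃, Fe) are excluded.
Kp = P(CO₂)³/P(CO)³ = (1.81)³/(1.02)³ = 5.93/1.061 = 5.588.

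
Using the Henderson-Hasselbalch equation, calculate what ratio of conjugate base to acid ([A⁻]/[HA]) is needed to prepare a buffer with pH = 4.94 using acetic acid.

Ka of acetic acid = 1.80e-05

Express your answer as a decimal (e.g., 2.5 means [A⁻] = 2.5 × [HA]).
[A⁻]/[HA] = 1.568

pKa = −log(1.80e-05) = 4.7447. pH = pKa + log([A⁻]/[HA]). 4.94 = 4.7447 + log(ratio). log(ratio) = 4.94 − 4.7447 = 0.1953. ratio = 10^(0.1953) = 1.568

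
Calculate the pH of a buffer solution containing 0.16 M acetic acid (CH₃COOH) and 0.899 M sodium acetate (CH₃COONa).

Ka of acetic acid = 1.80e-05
pH = 5.49

pKa = -log(1.80e-05) = 4.74. pH = pKa + log([A⁻]/[HA]) = 4.74 + log(0.899/0.16)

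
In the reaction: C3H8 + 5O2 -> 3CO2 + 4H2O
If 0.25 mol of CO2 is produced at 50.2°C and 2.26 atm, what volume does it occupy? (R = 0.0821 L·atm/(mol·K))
T = 50.2°C + 273.15 = 323.35 K
V = nRT/P = (0.25 × 0.0821 × 323.35) / 2.26
V = 2.94 L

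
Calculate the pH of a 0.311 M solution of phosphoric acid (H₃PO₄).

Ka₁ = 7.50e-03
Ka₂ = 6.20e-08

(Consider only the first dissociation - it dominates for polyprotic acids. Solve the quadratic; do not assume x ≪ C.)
pH = 1.35

x² + Ka₁·x − Ka₁·C = 0 with Ka₁ = 7.50e-03, C = 0.311.
x = (−Ka₁ + √(Ka₁² + 4·Ka₁·C))/2 = 4.4691e-02 M, so pH = 1.35.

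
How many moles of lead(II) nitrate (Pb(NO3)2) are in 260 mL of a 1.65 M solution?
Moles = Molarity × Volume (L)
Moles = 1.65 M × 0.26 L = 0.429 mol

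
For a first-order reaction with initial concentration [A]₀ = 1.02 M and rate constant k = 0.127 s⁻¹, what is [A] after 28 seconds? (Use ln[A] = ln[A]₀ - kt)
0.0291 M

ln[A] = ln[A]₀ - k·t = ln(1.02) - (0.127)·(28) = 0.0198 - 3.5560 = -3.5362
[A] = e^(-3.5362) = 0.0291 M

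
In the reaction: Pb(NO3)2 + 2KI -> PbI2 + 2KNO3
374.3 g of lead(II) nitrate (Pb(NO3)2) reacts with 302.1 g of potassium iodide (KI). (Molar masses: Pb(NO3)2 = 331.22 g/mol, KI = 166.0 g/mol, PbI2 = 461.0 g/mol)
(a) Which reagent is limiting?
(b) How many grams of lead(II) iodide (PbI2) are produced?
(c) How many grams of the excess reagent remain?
(a) KI, (b) 419.5 g, (c) 72.91 g

Moles of Pb(NO3)2 = 374.3 g ÷ 331.22 g/mol = 1.13006 mol
Moles of KI = 302.1 g ÷ 166.0 g/mol = 1.81988 mol
Moles ÷ coefficient: Pb(NO3)2: 1.13006/1 = 1.13, KI: 1.81988/2 = 0.9099
(a) KI has the smaller value, so KI is the limiting reagent.
(b) Moles of PbI2 = 1.81988 mol KI × (1/2) = 0.90994 mol; mass = 0.90994 mol × 461.0 g/mol = 419.5 g
(c) Pb(NO3)2 consumed = 1.81988 × (1/2) = 0.90994 mol; remaining = 1.13006 − 0.90994 = 0.220125 mol; mass = 0.220125 mol × 331.22 g/mol = 72.91 g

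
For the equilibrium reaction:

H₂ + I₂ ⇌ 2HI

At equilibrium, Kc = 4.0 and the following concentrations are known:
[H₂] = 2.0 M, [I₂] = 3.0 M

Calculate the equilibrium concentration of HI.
[HI] = 4.8990 M

Kc = ([HI]^2) / ([H₂] × [I₂]) = 4.0
[HI]^2 = Kc · (reactant terms)/(other product terms) = 4.0 · 6 / 1 = 24
[HI] = (24)^(1/2) = 4.8990 M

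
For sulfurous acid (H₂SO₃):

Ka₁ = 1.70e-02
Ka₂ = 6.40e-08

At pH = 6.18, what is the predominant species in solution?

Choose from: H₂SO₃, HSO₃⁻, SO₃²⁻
HSO₃⁻

pKa1 = 1.77, pKa2 = 7.19. Each pKa is the crossover between adjacent species; pH = 6.18 lies in the region where HSO₃⁻ predominates.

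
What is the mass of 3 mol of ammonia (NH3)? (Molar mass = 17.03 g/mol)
Mass = 3 mol × 17.03 g/mol = 51.09 g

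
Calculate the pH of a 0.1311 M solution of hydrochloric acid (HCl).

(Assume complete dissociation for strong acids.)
pH = 0.88

[H⁺] = 0.1311 M for strong acid. pH = -log[H⁺] = -log(0.1311)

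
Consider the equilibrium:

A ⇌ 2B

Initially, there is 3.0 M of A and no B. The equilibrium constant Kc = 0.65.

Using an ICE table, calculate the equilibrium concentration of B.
[B] = 1.243 M

ICE: [A] = 3.0 − x, [B] = 2x.
Kc = (2x)²/(3.0 − x) = 0.65 ⇒ 4x² + 0.65x − 1.95 = 0.
x = (−0.65 + √(0.65² + 4·4·1.95))/(2·4) = (−0.65 + √31.623)/8 = 0.62167.
[B] = 2x = 1.243 M.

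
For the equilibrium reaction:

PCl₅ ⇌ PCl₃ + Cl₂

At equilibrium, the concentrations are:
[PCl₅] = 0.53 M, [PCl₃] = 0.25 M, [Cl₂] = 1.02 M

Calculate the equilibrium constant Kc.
K_c = 0.4811

Kc = ([PCl₃] × [Cl₂]) / ([PCl₅])
   = ((0.25)·(1.02)) / ((0.53))
   = 0.255 / 0.53 = 0.4811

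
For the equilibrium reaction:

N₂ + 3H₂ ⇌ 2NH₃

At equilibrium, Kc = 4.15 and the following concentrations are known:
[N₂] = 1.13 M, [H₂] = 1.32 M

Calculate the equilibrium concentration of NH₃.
[NH₃] = 3.2842 M

Kc = ([NH₃]^2) / ([N₂] × [H₂]^3) = 4.15
[NH₃]^2 = Kc · (reactant terms)/(other product terms) = 4.15 · 2.599 / 1 = 10.786
[NH₃] = (10.786)^(1/2) = 3.2842 M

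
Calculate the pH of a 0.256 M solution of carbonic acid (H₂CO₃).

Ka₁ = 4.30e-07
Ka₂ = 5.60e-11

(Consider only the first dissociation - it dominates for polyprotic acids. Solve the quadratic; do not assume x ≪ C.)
pH = 3.48

x² + Ka₁·x − Ka₁·C = 0 with Ka₁ = 4.30e-07, C = 0.256.
x = (−Ka₁ + √(Ka₁² + 4·Ka₁·C))/2 = 3.3157e-04 M, so pH = 3.48.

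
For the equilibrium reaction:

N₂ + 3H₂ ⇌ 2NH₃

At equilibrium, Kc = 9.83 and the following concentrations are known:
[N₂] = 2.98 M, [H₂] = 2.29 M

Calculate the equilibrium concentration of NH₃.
[NH₃] = 18.7559 M

Kc = ([NH₃]^2) / ([N₂] × [H₂]^3) = 9.83
[NH₃]^2 = Kc · (reactant terms)/(other product terms) = 9.83 · 35.787 / 1 = 351.78
[NH₃] = (351.78)^(1/2) = 18.7559 M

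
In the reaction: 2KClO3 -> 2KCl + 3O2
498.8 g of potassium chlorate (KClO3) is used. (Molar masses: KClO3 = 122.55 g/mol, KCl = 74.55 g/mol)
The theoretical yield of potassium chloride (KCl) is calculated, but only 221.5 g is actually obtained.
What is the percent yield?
Moles of KClO3 = 498.8 g ÷ 122.55 g/mol = 4.07018 mol
Mole ratio: 2 mol KCl / 2 mol KClO3
Moles of KCl = 4.07018 × (2/2) = 4.07018 mol
Theoretical yield = 4.07018 mol × 74.55 g/mol = 303.43 g
Actual yield = 221.5 g
Percent yield = (221.5 / 303.43) × 100% = 73.0%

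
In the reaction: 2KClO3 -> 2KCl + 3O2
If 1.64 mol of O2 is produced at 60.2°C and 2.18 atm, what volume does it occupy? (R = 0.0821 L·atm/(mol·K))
T = 60.2°C + 273.15 = 333.35 K
V = nRT/P = (1.64 × 0.0821 × 333.35) / 2.18
V = 20.59 L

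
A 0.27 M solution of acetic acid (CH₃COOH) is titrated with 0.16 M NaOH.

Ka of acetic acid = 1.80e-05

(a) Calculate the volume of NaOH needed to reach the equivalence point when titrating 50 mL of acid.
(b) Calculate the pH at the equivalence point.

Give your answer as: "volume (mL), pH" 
V = 84.4 mL, pH = 8.87

(a) At equivalence: moles acid = moles base.
moles acid = 0.27 × 0.05 = 0.0135 mol; V_NaOH = 0.0135/0.16 = 0.08437 L = 84.4 mL.
(b) At equivalence, all acid → conjugate base A⁻ at [A⁻] = 0.0135/0.1344 = 0.1005 M.
Kb = Kw/Ka = 1.0e-14/1.80e-05 = 5.556e-10; [OH⁻] = √(Kb·[A⁻]) = 7.471e-06; pOH = 5.13; pH = 14 − pOH = 8.87.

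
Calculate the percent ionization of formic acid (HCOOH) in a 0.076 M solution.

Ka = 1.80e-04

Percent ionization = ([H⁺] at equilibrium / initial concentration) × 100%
Percent ionization = 4.75%

Let x = [H⁺]. Ka = x²/(C - x) ⇒ x² + (1.80e-04)x - (1.80e-04)(0.076) = 0. x = 3.6097e-03. Percent = (3.6097e-03/0.076) × 100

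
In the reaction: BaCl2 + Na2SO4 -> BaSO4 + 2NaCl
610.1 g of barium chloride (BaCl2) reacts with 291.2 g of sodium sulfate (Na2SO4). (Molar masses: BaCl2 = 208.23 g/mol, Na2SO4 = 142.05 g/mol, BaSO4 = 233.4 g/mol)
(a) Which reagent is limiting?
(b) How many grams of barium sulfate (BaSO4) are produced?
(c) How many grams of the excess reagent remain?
(a) Na2SO4, (b) 478.5 g, (c) 183.2 g

Moles of BaCl2 = 610.1 g ÷ 208.23 g/mol = 2.92993 mol
Moles of Na2SO4 = 291.2 g ÷ 142.05 g/mol = 2.04998 mol
Moles ÷ coefficient: BaCl2: 2.92993/1 = 2.93, Na2SO4: 2.04998/1 = 2.05
(a) Na2SO4 has the smaller value, so Na2SO4 is the limiting reagent.
(b) Moles of BaSO4 = 2.04998 mol Na2SO4 × (1/1) = 2.04998 mol; mass = 2.04998 mol × 233.4 g/mol = 478.5 g
(c) BaCl2 consumed = 2.04998 × (1/1) = 2.04998 mol; remaining = 2.92993 − 2.04998 = 0.879951 mol; mass = 0.879951 mol × 208.23 g/mol = 183.2 g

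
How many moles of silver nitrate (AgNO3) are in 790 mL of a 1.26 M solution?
Moles = Molarity × Volume (L)
Moles = 1.26 M × 0.79 L = 0.9954 mol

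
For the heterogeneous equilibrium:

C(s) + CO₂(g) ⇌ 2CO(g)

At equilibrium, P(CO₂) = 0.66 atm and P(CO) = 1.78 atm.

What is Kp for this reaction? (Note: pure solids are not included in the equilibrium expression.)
K_p = 4.801

Solid C is excluded.
Kp = P(CO)²/P(CO₂) = (1.78)²/0.66 = 3.168/0.66 = 4.801.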